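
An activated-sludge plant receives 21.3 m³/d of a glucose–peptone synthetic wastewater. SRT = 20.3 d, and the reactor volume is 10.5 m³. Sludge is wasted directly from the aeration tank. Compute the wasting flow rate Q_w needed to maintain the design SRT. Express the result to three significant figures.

Q_w ≈ 0.517 m³/d

With mixed-liquor wasting, θ_c = V/Q_w, so Q_w = V/θ_c = 10.50/20.3 = 0.5172 m³/d.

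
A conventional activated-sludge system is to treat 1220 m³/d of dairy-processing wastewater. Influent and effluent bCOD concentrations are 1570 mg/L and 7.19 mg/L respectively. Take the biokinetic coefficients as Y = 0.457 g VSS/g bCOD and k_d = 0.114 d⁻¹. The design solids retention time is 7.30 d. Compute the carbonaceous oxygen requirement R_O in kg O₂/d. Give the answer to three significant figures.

R_O ≈ 1230 kg O₂/d

The observed yield is Y_obs = Y/(1 + k_d·θ_c) = 0.457 / (1 + 0.114 × 7.30) = 0.457 / 1.832 = 0.2494 g VSS per g bCOD removed.
Q·(S₀ − S) = 1220 × (1570 − 7.19) × 10⁻³ = 1907 kg/d removed.
Biomass synthesised: P_X = Y_obs × 1907 = 475.6 kg VSS/d.
R_O = Q·ΔS − 1.42 P_X = 1907 − 675.3 = 1231 kg O₂/d.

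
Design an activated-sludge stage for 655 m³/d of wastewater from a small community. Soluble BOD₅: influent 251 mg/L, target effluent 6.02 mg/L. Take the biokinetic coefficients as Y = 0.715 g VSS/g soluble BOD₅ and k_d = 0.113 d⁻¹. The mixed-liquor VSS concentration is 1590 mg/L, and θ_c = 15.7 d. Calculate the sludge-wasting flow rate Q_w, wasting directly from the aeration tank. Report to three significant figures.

Steady-state biomass mass balance: V·X·(1 + k_d·θ_c) = Y·Q·(S₀ − S)·θ_c, so V = 0.715 × 655 × (251 − 6.02) × 15.7 / [1590 × (1 + 0.113 × 15.7)] = 1.8×10^6 / 4411 = 408.4 m³.
Wasting from the aeration tank: Q_w = V / θ_c = 408.4 / 15.7 = 26.01 m³/d.

Q_w ≈ 26.0 m³/d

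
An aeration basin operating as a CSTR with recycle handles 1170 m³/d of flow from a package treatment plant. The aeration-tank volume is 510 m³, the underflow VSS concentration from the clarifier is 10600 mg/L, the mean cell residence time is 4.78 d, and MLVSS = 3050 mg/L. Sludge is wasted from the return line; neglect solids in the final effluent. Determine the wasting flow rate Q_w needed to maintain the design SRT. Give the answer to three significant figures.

Q_w ≈ 30.7 m³/d

Q_w = (V·X)/(θ_c X_r) = 510.0 × 3050 / (4.78 × 10600) = 30.70 m³/d.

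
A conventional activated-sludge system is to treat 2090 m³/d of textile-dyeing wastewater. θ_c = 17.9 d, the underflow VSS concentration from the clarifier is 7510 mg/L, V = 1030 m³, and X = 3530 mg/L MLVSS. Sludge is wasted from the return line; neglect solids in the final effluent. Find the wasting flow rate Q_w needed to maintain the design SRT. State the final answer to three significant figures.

Wasting from the return line (neglecting effluent solids): Q_w = V·X / (θ_c·X_r) = 1030 × 3530 / (17.9 × 7510) = 27.05 m³/d.

Q_w ≈ 27.0 m³/d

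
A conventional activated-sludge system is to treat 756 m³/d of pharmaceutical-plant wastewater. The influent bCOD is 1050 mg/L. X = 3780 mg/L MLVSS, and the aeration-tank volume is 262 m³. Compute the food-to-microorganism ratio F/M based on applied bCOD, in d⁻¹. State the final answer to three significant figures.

F/M ≈ 0.802 d⁻¹

F/M = applied load / biomass = Q·S₀/(V·X) = 756 × 1050 / (262.0 × 3780) = 0.8015 d⁻¹.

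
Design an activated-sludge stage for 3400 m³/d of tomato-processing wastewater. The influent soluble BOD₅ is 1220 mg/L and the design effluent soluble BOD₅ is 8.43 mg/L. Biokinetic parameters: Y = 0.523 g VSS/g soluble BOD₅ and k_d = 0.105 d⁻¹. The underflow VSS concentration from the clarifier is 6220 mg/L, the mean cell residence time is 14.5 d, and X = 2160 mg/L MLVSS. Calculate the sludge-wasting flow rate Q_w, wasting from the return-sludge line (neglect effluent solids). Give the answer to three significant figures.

Q_w ≈ 137 m³/d

From the SRT design equation V = Y Q (S₀−S) θ_c / [X (1 + k_d θ_c)] = 0.523 × 3400 × (1220 − 8.43) × 14.5 / [2160 × (1 + 0.105 × 14.5)] = 3.12×10^7 / 5449 = 5733 m³.
θ_c = V·X/(Q_w·X_r) when wasting from the recycle, so Q_w = V·X/(θ_c·X_r) = 5733 × 2160 / (14.5 × 6220) = 137.3 m³/d.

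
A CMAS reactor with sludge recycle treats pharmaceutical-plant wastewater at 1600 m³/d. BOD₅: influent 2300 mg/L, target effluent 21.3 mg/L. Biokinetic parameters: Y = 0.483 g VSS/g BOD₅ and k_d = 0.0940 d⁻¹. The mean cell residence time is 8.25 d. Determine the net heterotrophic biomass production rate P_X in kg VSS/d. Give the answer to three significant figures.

Correct the yield for decay: Y_obs = Y/(1 + k_d θ_c) = 0.483 / (1 + 0.0940 × 8.25) = 0.483 / 1.776 = 0.2720.
Q·(S₀ − S) = 1600 × (2300 − 21.3) × 10⁻³ = 3646 kg/d removed.
Biomass produced: P_X = Y_obs·Q·ΔS = 0.2720 × 3646 ≈ 991.8 kg VSS/d.

P_X ≈ 992 kg VSS/d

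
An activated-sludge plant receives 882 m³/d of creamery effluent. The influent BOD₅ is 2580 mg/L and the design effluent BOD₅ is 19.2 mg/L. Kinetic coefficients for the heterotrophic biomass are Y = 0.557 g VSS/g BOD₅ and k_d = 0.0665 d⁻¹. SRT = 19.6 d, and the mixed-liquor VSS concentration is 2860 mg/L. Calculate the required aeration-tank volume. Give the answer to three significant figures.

V ≈ 3740 m³

Rearranging the biomass balance for a CMAS with decay, V = Y·Q·ΔS·θ_c / [X·(1+k_d θ_c)] = 0.557 × 882 × (2580 − 19.2) × 19.6 / [2860 × (1 + 0.0665 × 19.6)] = 2.47×10^7 / 6588 = 3743 m³.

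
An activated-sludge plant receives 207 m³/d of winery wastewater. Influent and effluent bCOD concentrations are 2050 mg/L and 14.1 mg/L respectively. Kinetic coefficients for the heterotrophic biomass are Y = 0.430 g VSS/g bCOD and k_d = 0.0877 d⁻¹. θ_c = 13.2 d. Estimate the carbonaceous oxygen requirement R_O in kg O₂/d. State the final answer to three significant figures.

Observed yield with endogenous decay: Y_obs = Y / (1 + k_d·θ_c) = 0.430 / (1 + 0.0877 × 13.2) = 0.430 / 2.158 = 0.1993 g VSS/g bCOD.
Mass of bCOD removed per day: Q(S₀ − S) = 207 × 2036 g/m³ = 421.4 kg/d.
P_X = Y_obs·Q·(S₀ − S) = 0.1993 × 421.4 = 83.99 kg VSS/d.
Carbonaceous O₂ demand = substrate oxidised − cell-mass equivalent = 421.4 − 1.42 × 83.99 = 302.2 kg O₂/d.

R_O ≈ 302 kg O₂/d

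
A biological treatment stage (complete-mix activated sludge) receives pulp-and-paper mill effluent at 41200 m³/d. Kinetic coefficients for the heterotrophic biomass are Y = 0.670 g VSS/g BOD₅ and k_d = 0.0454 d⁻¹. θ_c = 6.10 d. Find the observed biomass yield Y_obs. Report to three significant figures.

Y_obs ≈ 0.525 g VSS/g BOD₅

Observed yield with endogenous decay: Y_obs = Y / (1 + k_d·θ_c) = 0.670 / (1 + 0.0454 × 6.10) = 0.670 / 1.277 = 0.5247 g VSS/g BOD₅.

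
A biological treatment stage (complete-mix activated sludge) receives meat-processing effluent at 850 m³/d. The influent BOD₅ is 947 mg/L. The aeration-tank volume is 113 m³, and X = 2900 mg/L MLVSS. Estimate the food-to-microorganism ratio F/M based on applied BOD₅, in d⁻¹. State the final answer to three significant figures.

F/M ≈ 2.46 d⁻¹

F/M = applied load / biomass = Q·S₀/(V·X) = 850 × 947 / (113.0 × 2900) = 2.456 d⁻¹.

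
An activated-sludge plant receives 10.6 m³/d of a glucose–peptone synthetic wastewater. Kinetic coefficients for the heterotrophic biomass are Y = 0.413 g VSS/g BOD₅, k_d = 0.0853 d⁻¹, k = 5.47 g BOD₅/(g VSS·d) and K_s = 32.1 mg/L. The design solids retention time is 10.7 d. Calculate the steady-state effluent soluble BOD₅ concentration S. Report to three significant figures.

Effluent substrate depends only on kinetics and SRT: S = K_s(1 + k_d θ_c) / [θ_c(Yk − k_d) − 1] = 32.1 × (1 + 0.0853 × 10.7) / [10.7 × (0.413 × 5.47 − 0.0853) − 1] = 61.40 / 22.26 = 2.758 mg/L.

S ≈ 2.76 mg/L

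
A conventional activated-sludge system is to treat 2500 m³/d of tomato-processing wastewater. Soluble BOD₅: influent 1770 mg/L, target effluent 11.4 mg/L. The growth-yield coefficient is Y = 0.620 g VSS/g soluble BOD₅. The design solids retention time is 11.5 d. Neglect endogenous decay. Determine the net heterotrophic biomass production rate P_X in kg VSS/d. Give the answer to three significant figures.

P_X ≈ 2730 kg VSS/d

Since k_d ≈ 0, Y_obs = Y = 0.620 g VSS/g soluble BOD₅.
Substrate removed = Q·(S₀ − S) = 2500 m³/d × (1770 − 11.4) g/m³ = 4.4×10^6 g/d = 4396 kg/d.
So the net sludge growth is P_X = 0.6200 × 4396 = 2726 kg VSS/d.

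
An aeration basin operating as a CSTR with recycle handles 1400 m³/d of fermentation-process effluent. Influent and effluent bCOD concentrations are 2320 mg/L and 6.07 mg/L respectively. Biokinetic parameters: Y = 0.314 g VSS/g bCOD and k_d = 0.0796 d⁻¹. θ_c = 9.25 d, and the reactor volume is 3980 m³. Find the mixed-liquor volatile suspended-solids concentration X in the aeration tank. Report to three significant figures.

From V·X·(1 + k_d·θ_c) = Y·Q·(S₀ − S)·θ_c: X = 0.314 × 1400 × (2320 − 6.07) × 9.25 / [3980 × (1 + 0.0796 × 9.25)] = 1362 mg/L.

X ≈ 1360 mg/L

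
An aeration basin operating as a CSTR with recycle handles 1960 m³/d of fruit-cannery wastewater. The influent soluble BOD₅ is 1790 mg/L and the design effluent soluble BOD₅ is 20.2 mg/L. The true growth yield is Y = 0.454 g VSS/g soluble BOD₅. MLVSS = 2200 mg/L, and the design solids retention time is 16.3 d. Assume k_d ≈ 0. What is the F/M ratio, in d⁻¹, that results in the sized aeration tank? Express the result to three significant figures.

F/M ≈ 0.137 d⁻¹

With k_d = 0 the design equation reduces to V = Y Q (S₀−S) θ_c / X = 0.454 × 1960 × (1790 − 20.2) × 16.3 / 2200 = 11668 m³.
F/M = Q·S₀ / (V·X) = 1960 × 1790 / (11668 × 2200) = 0.1367 g soluble BOD₅·(g VSS·d)⁻¹.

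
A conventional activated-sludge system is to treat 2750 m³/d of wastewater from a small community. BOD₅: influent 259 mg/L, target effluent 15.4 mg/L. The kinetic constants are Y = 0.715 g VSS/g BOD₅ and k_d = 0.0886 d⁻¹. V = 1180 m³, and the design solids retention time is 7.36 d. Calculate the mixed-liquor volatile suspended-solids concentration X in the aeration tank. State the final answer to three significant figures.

X = Y·Q·ΔS·θ_c / [V·(1 + k_d θ_c)] = 0.715 × 2750 × (259 − 15.4) × 7.36 / [1180 × (1 + 0.0886 × 7.36)] = 1808 mg/L.

X ≈ 1810 mg/L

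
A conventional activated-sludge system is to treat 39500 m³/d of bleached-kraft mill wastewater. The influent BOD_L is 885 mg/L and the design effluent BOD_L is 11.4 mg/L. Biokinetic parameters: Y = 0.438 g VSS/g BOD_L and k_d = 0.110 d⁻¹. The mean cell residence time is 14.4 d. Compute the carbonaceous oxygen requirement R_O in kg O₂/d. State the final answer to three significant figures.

R_O ≈ 26200 kg O₂/d

Correct the yield for decay: Y_obs = Y/(1 + k_d θ_c) = 0.438 / (1 + 0.110 × 14.4) = 0.438 / 2.584 = 0.1695.
Mass of BOD_L removed per day: Q(S₀ − S) = 39500 × 873.6 g/m³ = 34507 kg/d.
P_X = Y_obs·Q·(S₀ − S) = 0.1695 × 34507 = 5849 kg VSS/d.
Carbonaceous O₂ demand = substrate oxidised − cell-mass equivalent = 34507 − 1.42 × 5849 = 26201 kg O₂/d.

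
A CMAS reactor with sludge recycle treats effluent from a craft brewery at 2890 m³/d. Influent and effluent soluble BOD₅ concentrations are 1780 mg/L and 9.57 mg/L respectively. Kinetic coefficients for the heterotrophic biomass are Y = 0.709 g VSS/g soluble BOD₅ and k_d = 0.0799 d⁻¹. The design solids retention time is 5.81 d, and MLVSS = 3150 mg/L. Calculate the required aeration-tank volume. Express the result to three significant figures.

From the SRT design equation V = Y Q (S₀−S) θ_c / [X (1 + k_d θ_c)] = 0.709 × 2890 × (1780 − 9.57) × 5.81 / [3150 × (1 + 0.0799 × 5.81)] = 2.11×10^7 / 4612 = 4570 m³.

V ≈ 4570 m³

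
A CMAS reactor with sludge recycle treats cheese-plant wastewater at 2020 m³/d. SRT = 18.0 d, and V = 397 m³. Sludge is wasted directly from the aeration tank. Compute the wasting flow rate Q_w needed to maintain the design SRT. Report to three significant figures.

Wasting from the aeration tank: Q_w = V / θ_c = 397.0 / 18.0 = 22.06 m³/d.

Q_w ≈ 22.1 m³/d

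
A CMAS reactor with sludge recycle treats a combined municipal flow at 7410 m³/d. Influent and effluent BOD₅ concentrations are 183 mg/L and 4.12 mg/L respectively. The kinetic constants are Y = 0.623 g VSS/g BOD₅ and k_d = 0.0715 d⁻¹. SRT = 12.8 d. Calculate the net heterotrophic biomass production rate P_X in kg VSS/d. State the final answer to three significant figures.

P_X ≈ 431 kg VSS/d

Y_obs = Y / (1 + k_d θ_c) = 0.623 / (1 + 0.0715 × 12.8) = 0.623 / 1.915 = 0.3253.
Mass of BOD₅ removed per day: Q(S₀ − S) = 7410 × 178.9 g/m³ = 1326 kg/d.
Biomass produced: P_X = Y_obs·Q·ΔS = 0.3253 × 1326 ≈ 431.2 kg VSS/d.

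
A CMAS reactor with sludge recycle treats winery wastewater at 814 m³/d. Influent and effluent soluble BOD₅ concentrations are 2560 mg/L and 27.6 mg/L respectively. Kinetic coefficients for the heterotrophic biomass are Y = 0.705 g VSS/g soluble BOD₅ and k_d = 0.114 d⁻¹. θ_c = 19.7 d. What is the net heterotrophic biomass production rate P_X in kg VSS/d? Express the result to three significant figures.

Y_obs = Y / (1 + k_d θ_c) = 0.705 / (1 + 0.114 × 19.7) = 0.705 / 3.246 = 0.2172.
Mass of soluble BOD₅ removed per day: Q(S₀ − S) = 814 × 2532 g/m³ = 2061 kg/d.
Net biomass production P_X = Y_obs × Q·(S₀ − S) = 0.2172 × 2061 = 447.7 kg VSS/d.

P_X ≈ 448 kg VSS/d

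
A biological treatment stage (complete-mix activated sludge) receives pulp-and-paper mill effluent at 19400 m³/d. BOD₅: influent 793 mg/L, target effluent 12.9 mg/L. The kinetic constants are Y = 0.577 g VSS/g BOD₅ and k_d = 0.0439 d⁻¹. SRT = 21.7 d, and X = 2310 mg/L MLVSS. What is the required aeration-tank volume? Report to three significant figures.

V ≈ 42000 m³

From the SRT design equation V = Y Q (S₀−S) θ_c / [X (1 + k_d θ_c)] = 0.577 × 19400 × (793 − 12.9) × 21.7 / [2310 × (1 + 0.0439 × 21.7)] = 1.89×10^8 / 4511 = 42010 m³.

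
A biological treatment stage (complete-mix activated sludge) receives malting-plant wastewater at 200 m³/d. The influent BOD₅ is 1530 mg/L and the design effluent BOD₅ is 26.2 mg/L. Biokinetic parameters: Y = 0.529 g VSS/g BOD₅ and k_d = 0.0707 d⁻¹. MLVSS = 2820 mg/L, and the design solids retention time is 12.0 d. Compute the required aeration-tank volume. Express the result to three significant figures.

V ≈ 366 m³

From the SRT design equation V = Y Q (S₀−S) θ_c / [X (1 + k_d θ_c)] = 0.529 × 200 × (1530 − 26.2) × 12.0 / [2820 × (1 + 0.0707 × 12.0)] = 1.91×10^6 / 5212 = 366.3 m³.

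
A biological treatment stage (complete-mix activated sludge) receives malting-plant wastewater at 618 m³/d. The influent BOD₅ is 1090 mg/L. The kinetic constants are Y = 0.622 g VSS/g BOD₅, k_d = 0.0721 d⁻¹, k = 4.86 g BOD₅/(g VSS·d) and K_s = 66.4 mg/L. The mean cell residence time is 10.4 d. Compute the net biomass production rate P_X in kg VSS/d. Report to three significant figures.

Effluent substrate depends only on kinetics and SRT: S = K_s(1 + k_d θ_c) / [θ_c(Yk − k_d) − 1] = 66.4 × (1 + 0.0721 × 10.4) / [10.4 × (0.622 × 4.86 − 0.0721) − 1] = 116.2 / 29.69 = 3.914 mg/L.
The observed yield is Y_obs = Y/(1 + k_d·θ_c) = 0.622 / (1 + 0.0721 × 10.4) = 0.622 / 1.750 = 0.3555 g VSS per g BOD₅ removed.
Mass of BOD₅ removed per day: Q(S₀ − S) = 618 × 1086 g/m³ = 671.2 kg/d.
P_X = Y_obs · Q(S₀ − S) = 0.3555 × 671.2 = 238.6 kg VSS/d.

P_X ≈ 239 kg VSS/d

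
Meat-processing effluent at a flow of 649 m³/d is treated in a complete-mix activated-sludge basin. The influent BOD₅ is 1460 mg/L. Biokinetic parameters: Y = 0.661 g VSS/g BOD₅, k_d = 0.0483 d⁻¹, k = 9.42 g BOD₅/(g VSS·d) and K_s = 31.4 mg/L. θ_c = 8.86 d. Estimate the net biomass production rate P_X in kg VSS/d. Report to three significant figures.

P_X ≈ 438 kg VSS/d

For a completely mixed reactor with recycle the Lawrence–McCarty relation gives S = K_s·(1 + k_d·θ_c) / [θ_c·(Y·k − k_d) − 1] = 31.4 × (1 + 0.0483 × 8.86) / [8.86 × (0.661 × 9.42 − 0.0483) − 1] = 44.84 / 53.74 = 0.8343 mg/L.
Observed yield with endogenous decay: Y_obs = Y / (1 + k_d·θ_c) = 0.661 / (1 + 0.0483 × 8.86) = 0.661 / 1.428 = 0.4629 g VSS/g BOD₅.
Mass of BOD₅ removed per day: Q(S₀ − S) = 649 × 1459 g/m³ = 947.0 kg/d.
Biomass produced: P_X = Y_obs·Q·ΔS = 0.4629 × 947.0 ≈ 438.4 kg VSS/d.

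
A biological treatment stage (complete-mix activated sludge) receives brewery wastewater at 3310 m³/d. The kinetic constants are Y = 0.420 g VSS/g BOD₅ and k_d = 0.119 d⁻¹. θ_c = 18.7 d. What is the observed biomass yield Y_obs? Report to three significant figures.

Correct the yield for decay: Y_obs = Y/(1 + k_d θ_c) = 0.420 / (1 + 0.119 × 18.7) = 0.420 / 3.225 = 0.1302.

Y_obs ≈ 0.130 g VSS/g BOD₅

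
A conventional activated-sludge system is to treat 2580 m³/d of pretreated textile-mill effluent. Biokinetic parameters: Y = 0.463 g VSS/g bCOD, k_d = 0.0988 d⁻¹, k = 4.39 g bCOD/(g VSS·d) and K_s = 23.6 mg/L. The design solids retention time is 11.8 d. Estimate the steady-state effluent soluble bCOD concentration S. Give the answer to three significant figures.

Effluent substrate depends only on kinetics and SRT: S = K_s(1 + k_d θ_c) / [θ_c(Yk − k_d) − 1] = 23.6 × (1 + 0.0988 × 11.8) / [11.8 × (0.463 × 4.39 − 0.0988) − 1] = 51.11 / 21.82 = 2.343 mg/L.

S ≈ 2.34 mg/L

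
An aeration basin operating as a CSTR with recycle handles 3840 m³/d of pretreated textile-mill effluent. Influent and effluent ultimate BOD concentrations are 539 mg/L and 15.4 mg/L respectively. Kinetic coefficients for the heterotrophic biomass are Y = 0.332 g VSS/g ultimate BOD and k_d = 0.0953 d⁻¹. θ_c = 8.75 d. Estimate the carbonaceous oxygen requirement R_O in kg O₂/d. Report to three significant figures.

Observed yield with endogenous decay: Y_obs = Y / (1 + k_d·θ_c) = 0.332 / (1 + 0.0953 × 8.75) = 0.332 / 1.834 = 0.1810 g VSS/g ultimate BOD.
Mass of ultimate BOD removed per day: Q(S₀ − S) = 3840 × 523.6 g/m³ = 2011 kg/d.
Net sludge production P_X = 0.1810 × 2011 = 364.0 kg VSS/d.
R_O = Q·ΔS − 1.42 P_X = 2011 − 516.9 = 1494 kg O₂/d.

R_O ≈ 1490 kg O₂/d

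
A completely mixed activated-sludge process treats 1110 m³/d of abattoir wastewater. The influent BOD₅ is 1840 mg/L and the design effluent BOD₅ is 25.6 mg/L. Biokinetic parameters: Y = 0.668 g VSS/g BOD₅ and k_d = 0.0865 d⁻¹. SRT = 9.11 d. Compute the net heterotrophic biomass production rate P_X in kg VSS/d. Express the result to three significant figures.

P_X ≈ 752 kg VSS/d

Correct the yield for decay: Y_obs = Y/(1 + k_d θ_c) = 0.668 / (1 + 0.0865 × 9.11) = 0.668 / 1.788 = 0.3736.
Q·(S₀ − S) = 1110 × (1840 − 25.6) × 10⁻³ = 2014 kg/d removed.
Net biomass production P_X = Y_obs × Q·(S₀ − S) = 0.3736 × 2014 = 752.4 kg VSS/d.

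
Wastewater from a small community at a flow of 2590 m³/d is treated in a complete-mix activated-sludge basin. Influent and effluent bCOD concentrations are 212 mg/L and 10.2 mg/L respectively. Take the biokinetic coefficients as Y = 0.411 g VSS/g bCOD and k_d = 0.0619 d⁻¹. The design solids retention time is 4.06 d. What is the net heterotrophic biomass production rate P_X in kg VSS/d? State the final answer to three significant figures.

Observed yield with endogenous decay: Y_obs = Y / (1 + k_d·θ_c) = 0.411 / (1 + 0.0619 × 4.06) = 0.411 / 1.251 = 0.3285 g VSS/g bCOD.
ΔS = 212 − 10.2 = 201.8 mg/L, so the substrate removal rate is 2590 × 201.8/1000 = 522.7 kg bCOD/d.
P_X = Y_obs · Q(S₀ − S) = 0.3285 × 522.7 = 171.7 kg VSS/d.

P_X ≈ 172 kg VSS/d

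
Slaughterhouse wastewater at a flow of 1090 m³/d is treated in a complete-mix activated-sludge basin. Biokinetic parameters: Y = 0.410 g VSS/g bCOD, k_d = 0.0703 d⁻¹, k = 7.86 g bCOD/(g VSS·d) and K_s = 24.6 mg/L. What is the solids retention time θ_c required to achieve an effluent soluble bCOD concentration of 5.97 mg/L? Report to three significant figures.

θ_c ≈ 1.79 d

From 1/θ_c = Y·k·S/(K_s + S) − k_d: Y·k·S/(K_s+S) = 0.410 × 7.86 × 5.97 / (24.6 + 5.97) = 0.6293 d⁻¹.
θ_c = 1/(μ − k_d) = 1/(0.6293 − 0.0703) = 1/0.5590 = 1.789 d.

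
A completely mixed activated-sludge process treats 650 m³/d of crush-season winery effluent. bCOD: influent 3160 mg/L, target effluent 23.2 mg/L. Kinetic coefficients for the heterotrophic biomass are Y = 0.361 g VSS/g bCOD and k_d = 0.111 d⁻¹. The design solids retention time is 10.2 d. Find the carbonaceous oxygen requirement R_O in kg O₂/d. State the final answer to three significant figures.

R_O ≈ 1550 kg O₂/d

Observed yield with endogenous decay: Y_obs = Y / (1 + k_d·θ_c) = 0.361 / (1 + 0.111 × 10.2) = 0.361 / 2.132 = 0.1693 g VSS/g bCOD.
Mass of bCOD removed per day: Q(S₀ − S) = 650 × 3137 g/m³ = 2039 kg/d.
P_X = Y_obs·Q·(S₀ − S) = 0.1693 × 2039 = 345.2 kg VSS/d.
Carbonaceous O₂ demand = substrate oxidised − cell-mass equivalent = 2039 − 1.42 × 345.2 = 1549 kg O₂/d.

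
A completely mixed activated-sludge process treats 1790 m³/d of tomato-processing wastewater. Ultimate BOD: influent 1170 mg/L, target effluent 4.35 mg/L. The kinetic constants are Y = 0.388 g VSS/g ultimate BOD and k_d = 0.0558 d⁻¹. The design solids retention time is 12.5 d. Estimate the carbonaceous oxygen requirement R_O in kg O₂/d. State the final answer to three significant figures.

R_O ≈ 1410 kg O₂/d

The observed yield is Y_obs = Y/(1 + k_d·θ_c) = 0.388 / (1 + 0.0558 × 12.5) = 0.388 / 1.698 = 0.2286 g VSS per g ultimate BOD removed.
Mass of ultimate BOD removed per day: Q(S₀ − S) = 1790 × 1166 g/m³ = 2087 kg/d.
Net sludge production P_X = 0.2286 × 2087 = 476.9 kg VSS/d.
Carbonaceous O₂ demand = substrate oxidised − cell-mass equivalent = 2087 − 1.42 × 476.9 = 1409 kg O₂/d.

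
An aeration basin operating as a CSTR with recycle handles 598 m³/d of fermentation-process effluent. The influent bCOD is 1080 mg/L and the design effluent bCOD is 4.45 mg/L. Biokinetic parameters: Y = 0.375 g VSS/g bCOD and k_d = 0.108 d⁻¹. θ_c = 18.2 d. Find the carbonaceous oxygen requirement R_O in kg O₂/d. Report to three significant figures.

R_O ≈ 528 kg O₂/d

Y_obs = Y / (1 + k_d θ_c) = 0.375 / (1 + 0.108 × 18.2) = 0.375 / 2.966 = 0.1264.
Q·(S₀ − S) = 598 × (1080 − 4.45) × 10⁻³ = 643.2 kg/d removed.
P_X = Y_obs·Q·(S₀ − S) = 0.1264 × 643.2 = 81.33 kg VSS/d.
R_O = Q·(S₀ − S) − 1.42·P_X = 643.2 − 1.42 × 81.33 = 527.7 kg O₂/d.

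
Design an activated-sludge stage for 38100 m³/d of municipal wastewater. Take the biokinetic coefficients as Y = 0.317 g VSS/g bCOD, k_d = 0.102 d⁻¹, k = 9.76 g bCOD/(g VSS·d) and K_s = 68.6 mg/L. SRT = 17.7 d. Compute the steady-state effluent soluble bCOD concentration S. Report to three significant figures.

From the Monod/SRT balance for a CMAS, S = K_s·(1+k_d θ_c)/[θ_c·(Y k − k_d) − 1] = 68.6 × (1 + 0.102 × 17.7) / [17.7 × (0.317 × 9.76 − 0.102) − 1] = 192.5 / 51.96 = 3.704 mg/L.

S ≈ 3.70 mg/L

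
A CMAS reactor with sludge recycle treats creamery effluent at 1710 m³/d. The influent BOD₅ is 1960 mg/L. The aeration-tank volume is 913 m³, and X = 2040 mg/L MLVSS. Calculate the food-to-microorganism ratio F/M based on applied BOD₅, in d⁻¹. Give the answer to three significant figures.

F/M ≈ 1.80 d⁻¹

F/M = applied load / biomass = Q·S₀/(V·X) = 1710 × 1960 / (913.0 × 2040) = 1.799 d⁻¹.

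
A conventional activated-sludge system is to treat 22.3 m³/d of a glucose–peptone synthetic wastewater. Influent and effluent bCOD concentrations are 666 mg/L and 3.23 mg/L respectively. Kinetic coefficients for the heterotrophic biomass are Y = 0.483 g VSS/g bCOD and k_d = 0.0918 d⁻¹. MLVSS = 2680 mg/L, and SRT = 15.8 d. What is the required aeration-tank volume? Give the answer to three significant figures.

V ≈ 17.2 m³

Rearranging the biomass balance for a CMAS with decay, V = Y·Q·ΔS·θ_c / [X·(1+k_d θ_c)] = 0.483 × 22.3 × (666 − 3.23) × 15.8 / [2680 × (1 + 0.0918 × 15.8)] = 1.13×10^5 / 6567 = 17.17 m³.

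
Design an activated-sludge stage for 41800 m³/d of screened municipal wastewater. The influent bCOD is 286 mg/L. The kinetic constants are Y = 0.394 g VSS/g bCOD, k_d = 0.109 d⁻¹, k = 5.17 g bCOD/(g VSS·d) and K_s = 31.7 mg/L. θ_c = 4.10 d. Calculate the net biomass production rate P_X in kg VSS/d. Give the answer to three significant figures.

P_X ≈ 3180 kg VSS/d

For a completely mixed reactor with recycle the Lawrence–McCarty relation gives S = K_s·(1 + k_d·θ_c) / [θ_c·(Y·k − k_d) − 1] = 31.7 × (1 + 0.109 × 4.10) / [4.10 × (0.394 × 5.17 − 0.109) − 1] = 45.87 / 6.905 = 6.643 mg/L.
Y_obs = Y / (1 + k_d θ_c) = 0.394 / (1 + 0.109 × 4.10) = 0.394 / 1.447 = 0.2723.
Mass of bCOD removed per day: Q(S₀ − S) = 41800 × 279.4 g/m³ = 11677 kg/d.
Net biomass production P_X = Y_obs × Q·(S₀ − S) = 0.2723 × 11677 = 3180 kg VSS/d.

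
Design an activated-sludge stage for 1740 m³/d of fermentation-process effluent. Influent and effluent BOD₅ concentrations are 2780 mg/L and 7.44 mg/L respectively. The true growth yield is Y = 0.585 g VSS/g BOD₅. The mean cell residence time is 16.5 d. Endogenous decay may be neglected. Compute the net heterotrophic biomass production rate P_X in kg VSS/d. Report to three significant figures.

Since k_d ≈ 0, Y_obs = Y = 0.585 g VSS/g BOD₅.
Substrate removed = Q·(S₀ − S) = 1740 m³/d × (2780 − 7.44) g/m³ = 4.82×10^6 g/d = 4824 kg/d.
So the net sludge growth is P_X = 0.5850 × 4824 = 2822 kg VSS/d.

P_X ≈ 2820 kg VSS/d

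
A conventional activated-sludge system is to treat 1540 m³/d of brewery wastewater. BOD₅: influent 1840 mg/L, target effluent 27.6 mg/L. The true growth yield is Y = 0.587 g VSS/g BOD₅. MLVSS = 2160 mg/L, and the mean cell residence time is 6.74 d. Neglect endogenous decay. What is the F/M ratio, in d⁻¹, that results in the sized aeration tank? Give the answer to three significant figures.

F/M ≈ 0.257 d⁻¹

Biomass mass balance (decay neglected): V·X = Y·Q·(S₀ − S)·θ_c, so V = 0.587 × 1540 × (1840 − 27.6) × 6.74 / 2160 = 5112 m³.
F/M = applied load / biomass = Q·S₀/(V·X) = 1540 × 1840 / (5112 × 2160) = 0.2566 d⁻¹.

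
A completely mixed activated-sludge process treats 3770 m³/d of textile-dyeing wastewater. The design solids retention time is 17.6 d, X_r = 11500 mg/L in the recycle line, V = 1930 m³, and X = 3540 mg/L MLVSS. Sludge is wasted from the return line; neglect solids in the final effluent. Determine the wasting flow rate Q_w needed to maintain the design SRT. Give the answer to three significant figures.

Q_w = (V·X)/(θ_c X_r) = 1930 × 3540 / (17.6 × 11500) = 33.76 m³/d.

Q_w ≈ 33.8 m³/d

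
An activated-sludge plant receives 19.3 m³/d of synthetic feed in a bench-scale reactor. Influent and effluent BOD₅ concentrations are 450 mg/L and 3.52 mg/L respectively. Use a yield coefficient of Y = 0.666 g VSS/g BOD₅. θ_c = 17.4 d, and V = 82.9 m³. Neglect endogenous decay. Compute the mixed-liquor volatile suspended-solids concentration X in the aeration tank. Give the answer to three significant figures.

From V·X = Y·Q·(S₀ − S)·θ_c (decay neglected): X = 0.666 × 19.3 × (450 − 3.52) × 17.4 / 82.9 = 1205 mg/L.

X ≈ 1200 mg/L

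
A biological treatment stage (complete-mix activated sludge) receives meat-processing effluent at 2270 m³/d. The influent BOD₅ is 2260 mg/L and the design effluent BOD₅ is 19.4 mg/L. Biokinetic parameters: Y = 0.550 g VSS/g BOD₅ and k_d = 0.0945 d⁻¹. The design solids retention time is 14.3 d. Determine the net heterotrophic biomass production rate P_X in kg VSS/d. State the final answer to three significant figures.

P_X ≈ 1190 kg VSS/d

The observed yield is Y_obs = Y/(1 + k_d·θ_c) = 0.550 / (1 + 0.0945 × 14.3) = 0.550 / 2.351 = 0.2339 g VSS per g BOD₅ removed.
Mass of BOD₅ removed per day: Q(S₀ − S) = 2270 × 2241 g/m³ = 5086 kg/d.
Biomass produced: P_X = Y_obs·Q·ΔS = 0.2339 × 5086 ≈ 1190 kg VSS/d.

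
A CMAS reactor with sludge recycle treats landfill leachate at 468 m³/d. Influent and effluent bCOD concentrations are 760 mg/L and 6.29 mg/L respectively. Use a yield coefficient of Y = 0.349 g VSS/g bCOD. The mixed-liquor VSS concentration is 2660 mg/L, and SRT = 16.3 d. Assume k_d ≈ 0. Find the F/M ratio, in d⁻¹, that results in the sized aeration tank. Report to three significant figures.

F/M ≈ 0.177 d⁻¹

With k_d = 0 the design equation reduces to V = Y Q (S₀−S) θ_c / X = 0.349 × 468 × (760 − 6.29) × 16.3 / 2660 = 754.4 m³.
Food-to-microorganism ratio F/M = Q S₀ / (V X) = 468 × 760 / (754.4 × 2660) = 0.1773 d⁻¹.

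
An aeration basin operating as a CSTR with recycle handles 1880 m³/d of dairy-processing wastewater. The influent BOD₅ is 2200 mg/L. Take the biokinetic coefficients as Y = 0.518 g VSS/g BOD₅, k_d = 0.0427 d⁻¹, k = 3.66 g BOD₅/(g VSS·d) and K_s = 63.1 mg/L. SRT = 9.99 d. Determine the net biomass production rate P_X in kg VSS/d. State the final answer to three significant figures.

From the Monod/SRT balance for a CMAS, S = K_s·(1+k_d θ_c)/[θ_c·(Y k − k_d) − 1] = 63.1 × (1 + 0.0427 × 9.99) / [9.99 × (0.518 × 3.66 − 0.0427) − 1] = 90.02 / 17.51 = 5.140 mg/L.
Correct the yield for decay: Y_obs = Y/(1 + k_d θ_c) = 0.518 / (1 + 0.0427 × 9.99) = 0.518 / 1.427 = 0.3631.
Substrate removed = Q·(S₀ − S) = 1880 m³/d × (2200 − 5.14) g/m³ = 4.13×10^6 g/d = 4126 kg/d.
Net biomass production P_X = Y_obs × Q·(S₀ − S) = 0.3631 × 4126 = 1498 kg VSS/d.

P_X ≈ 1500 kg VSS/d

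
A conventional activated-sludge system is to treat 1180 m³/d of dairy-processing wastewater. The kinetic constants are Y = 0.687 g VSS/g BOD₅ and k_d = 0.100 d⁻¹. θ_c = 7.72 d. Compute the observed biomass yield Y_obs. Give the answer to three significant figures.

Y_obs ≈ 0.388 g VSS/g BOD₅

Observed yield with endogenous decay: Y_obs = Y / (1 + k_d·θ_c) = 0.687 / (1 + 0.100 × 7.72) = 0.687 / 1.772 = 0.3877 g VSS/g BOD₅.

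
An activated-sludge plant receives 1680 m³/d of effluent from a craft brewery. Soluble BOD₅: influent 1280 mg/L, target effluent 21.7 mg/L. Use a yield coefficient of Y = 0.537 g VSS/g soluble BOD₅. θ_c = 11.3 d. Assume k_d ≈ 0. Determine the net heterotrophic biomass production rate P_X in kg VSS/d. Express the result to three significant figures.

P_X ≈ 1140 kg VSS/d

Since k_d ≈ 0, Y_obs = Y = 0.537 g VSS/g soluble BOD₅.
Substrate removed = Q·(S₀ − S) = 1680 m³/d × (1280 − 21.7) g/m³ = 2.11×10^6 g/d = 2114 kg/d.
P_X = Y_obs · Q(S₀ − S) = 0.5370 × 2114 = 1135 kg VSS/d.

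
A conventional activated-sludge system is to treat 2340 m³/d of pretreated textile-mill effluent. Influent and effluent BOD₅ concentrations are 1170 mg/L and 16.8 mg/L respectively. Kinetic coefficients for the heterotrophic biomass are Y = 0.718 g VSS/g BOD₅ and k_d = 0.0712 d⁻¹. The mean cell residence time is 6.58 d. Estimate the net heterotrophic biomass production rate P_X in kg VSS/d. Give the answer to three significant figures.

The observed yield is Y_obs = Y/(1 + k_d·θ_c) = 0.718 / (1 + 0.0712 × 6.58) = 0.718 / 1.468 = 0.4889 g VSS per g BOD₅ removed.
Q·(S₀ − S) = 2340 × (1170 − 16.8) × 10⁻³ = 2698 kg/d removed.
P_X = Y_obs · Q(S₀ − S) = 0.4889 × 2698 = 1319 kg VSS/d.

P_X ≈ 1320 kg VSS/d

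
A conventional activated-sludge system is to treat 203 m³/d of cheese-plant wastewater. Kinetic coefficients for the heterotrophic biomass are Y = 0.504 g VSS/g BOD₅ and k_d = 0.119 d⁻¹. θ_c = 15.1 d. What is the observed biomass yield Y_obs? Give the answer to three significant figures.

Correct the yield for decay: Y_obs = Y/(1 + k_d θ_c) = 0.504 / (1 + 0.119 × 15.1) = 0.504 / 2.797 = 0.1802.

Y_obs ≈ 0.180 g VSS/g BOD₅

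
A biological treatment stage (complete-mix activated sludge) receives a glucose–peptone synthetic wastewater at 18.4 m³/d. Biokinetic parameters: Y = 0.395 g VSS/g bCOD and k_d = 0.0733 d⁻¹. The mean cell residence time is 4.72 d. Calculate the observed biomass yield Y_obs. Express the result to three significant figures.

Y_obs = Y / (1 + k_d θ_c) = 0.395 / (1 + 0.0733 × 4.72) = 0.395 / 1.346 = 0.2935.

Y_obs ≈ 0.293 g VSS/g bCOD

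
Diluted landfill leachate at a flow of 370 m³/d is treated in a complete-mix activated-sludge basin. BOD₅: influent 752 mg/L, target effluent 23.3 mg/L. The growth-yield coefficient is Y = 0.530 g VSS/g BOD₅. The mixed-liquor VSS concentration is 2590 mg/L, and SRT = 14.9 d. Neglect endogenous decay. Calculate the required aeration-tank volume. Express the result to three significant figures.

Biomass mass balance (decay neglected): V·X = Y·Q·(S₀ − S)·θ_c, so V = 0.530 × 370 × (752 − 23.3) × 14.9 / 2590 = 822.1 m³.

V ≈ 822 m³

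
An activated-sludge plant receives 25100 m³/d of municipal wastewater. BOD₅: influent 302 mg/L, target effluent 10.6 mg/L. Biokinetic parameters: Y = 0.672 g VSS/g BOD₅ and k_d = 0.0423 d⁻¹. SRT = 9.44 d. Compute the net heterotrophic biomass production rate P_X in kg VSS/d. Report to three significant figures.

Y_obs = Y / (1 + k_d θ_c) = 0.672 / (1 + 0.0423 × 9.44) = 0.672 / 1.399 = 0.4802.
Substrate removed = Q·(S₀ − S) = 25100 m³/d × (302 − 10.6) g/m³ = 7.31×10^6 g/d = 7314 kg/d.
P_X = Y_obs · Q(S₀ − S) = 0.4802 × 7314 = 3513 kg VSS/d.

P_X ≈ 3510 kg VSS/d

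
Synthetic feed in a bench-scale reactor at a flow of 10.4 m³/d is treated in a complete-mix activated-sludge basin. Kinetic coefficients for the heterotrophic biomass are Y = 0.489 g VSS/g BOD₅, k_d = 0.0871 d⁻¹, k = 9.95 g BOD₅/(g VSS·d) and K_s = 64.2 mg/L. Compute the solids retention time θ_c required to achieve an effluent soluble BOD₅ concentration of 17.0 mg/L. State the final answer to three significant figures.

From 1/θ_c = Y·k·S/(K_s + S) − k_d: Y·k·S/(K_s+S) = 0.489 × 9.95 × 17.0 / (64.2 + 17.0) = 1.019 d⁻¹.
1/θ_c = 1.019 − 0.0871 = 0.9315 d⁻¹, so θ_c = 1.073 d.

θ_c ≈ 1.07 d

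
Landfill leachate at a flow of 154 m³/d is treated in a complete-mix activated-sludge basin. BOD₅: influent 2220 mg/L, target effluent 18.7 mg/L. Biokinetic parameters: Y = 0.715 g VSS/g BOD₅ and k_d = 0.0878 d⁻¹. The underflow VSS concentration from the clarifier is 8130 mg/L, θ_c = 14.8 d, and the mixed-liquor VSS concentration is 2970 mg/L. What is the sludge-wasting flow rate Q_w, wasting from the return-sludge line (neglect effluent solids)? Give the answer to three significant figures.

Rearranging the biomass balance for a CMAS with decay, V = Y·Q·ΔS·θ_c / [X·(1+k_d θ_c)] = 0.715 × 154 × (2220 − 18.7) × 14.8 / [2970 × (1 + 0.0878 × 14.8)] = 3.59×10^6 / 6829 = 525.3 m³.
Wasting from the return line (neglecting effluent solids): Q_w = V·X / (θ_c·X_r) = 525.3 × 2970 / (14.8 × 8130) = 12.97 m³/d.

Q_w ≈ 13.0 m³/d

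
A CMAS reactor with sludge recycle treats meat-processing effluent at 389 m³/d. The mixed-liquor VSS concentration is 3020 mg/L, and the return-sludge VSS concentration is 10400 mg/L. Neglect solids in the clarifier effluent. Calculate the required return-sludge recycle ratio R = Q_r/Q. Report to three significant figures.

R ≈ 0.409

R = Q_r/Q = X/(X_r − X) = 3020 / (10400 − 3020) = 0.4092.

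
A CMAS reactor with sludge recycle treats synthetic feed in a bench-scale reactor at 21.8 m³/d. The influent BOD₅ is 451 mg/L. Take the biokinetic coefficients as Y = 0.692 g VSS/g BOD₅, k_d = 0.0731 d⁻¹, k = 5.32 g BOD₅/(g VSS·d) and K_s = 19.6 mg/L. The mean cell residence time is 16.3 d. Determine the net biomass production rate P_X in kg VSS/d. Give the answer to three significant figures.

Effluent substrate depends only on kinetics and SRT: S = K_s(1 + k_d θ_c) / [θ_c(Yk − k_d) − 1] = 19.6 × (1 + 0.0731 × 16.3) / [16.3 × (0.692 × 5.32 − 0.0731) − 1] = 42.95 / 57.82 = 0.7429 mg/L.
Observed yield with endogenous decay: Y_obs = Y / (1 + k_d·θ_c) = 0.692 / (1 + 0.0731 × 16.3) = 0.692 / 2.192 = 0.3158 g VSS/g BOD₅.
Q·(S₀ − S) = 21.8 × (451 − 0.743) × 10⁻³ = 9.816 kg/d removed.
Net biomass production P_X = Y_obs × Q·(S₀ − S) = 0.3158 × 9.816 = 3.099 kg VSS/d.

P_X ≈ 3.10 kg VSS/d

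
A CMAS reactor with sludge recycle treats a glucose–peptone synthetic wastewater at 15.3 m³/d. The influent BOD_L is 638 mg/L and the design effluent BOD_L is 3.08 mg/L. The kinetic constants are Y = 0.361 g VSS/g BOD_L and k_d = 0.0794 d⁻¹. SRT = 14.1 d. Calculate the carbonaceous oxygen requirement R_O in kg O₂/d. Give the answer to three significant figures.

R_O ≈ 7.36 kg O₂/d

The observed yield is Y_obs = Y/(1 + k_d·θ_c) = 0.361 / (1 + 0.0794 × 14.1) = 0.361 / 2.120 = 0.1703 g VSS per g BOD_L removed.
ΔS = 638 − 3.08 = 634.9 mg/L, so the substrate removal rate is 15.3 × 634.9/1000 = 9.714 kg BOD_L/d.
Biomass synthesised: P_X = Y_obs × 9.714 = 1.655 kg VSS/d.
R_O = Q·ΔS − 1.42 P_X = 9.714 − 2.349 = 7.365 kg O₂/d.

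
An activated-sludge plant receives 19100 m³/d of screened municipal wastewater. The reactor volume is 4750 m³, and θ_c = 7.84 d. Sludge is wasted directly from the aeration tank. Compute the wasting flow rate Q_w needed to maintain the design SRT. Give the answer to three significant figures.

Q_w ≈ 606 m³/d

For wasting at MLVSS concentration, Q_w = V/θ_c = 4750/7.84 = 605.9 m³/d.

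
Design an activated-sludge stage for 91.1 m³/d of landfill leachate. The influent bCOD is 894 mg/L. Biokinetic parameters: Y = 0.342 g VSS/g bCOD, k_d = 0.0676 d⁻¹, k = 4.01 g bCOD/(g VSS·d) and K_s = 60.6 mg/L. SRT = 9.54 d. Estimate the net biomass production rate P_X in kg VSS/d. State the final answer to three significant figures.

From the Monod/SRT balance for a CMAS, S = K_s·(1+k_d θ_c)/[θ_c·(Y k − k_d) − 1] = 60.6 × (1 + 0.0676 × 9.54) / [9.54 × (0.342 × 4.01 − 0.0676) − 1] = 99.68 / 11.44 = 8.715 mg/L.
The observed yield is Y_obs = Y/(1 + k_d·θ_c) = 0.342 / (1 + 0.0676 × 9.54) = 0.342 / 1.645 = 0.2079 g VSS per g bCOD removed.
Q·(S₀ − S) = 91.1 × (894 − 8.71) × 10⁻³ = 80.65 kg/d removed.
So the net sludge growth is P_X = 0.2079 × 80.65 = 16.77 kg VSS/d.

P_X ≈ 16.8 kg VSS/d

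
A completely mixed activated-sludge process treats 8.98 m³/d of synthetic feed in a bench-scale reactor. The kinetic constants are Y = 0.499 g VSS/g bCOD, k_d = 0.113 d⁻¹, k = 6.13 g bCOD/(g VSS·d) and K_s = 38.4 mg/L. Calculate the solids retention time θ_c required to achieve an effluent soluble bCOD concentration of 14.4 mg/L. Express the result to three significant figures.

θ_c ≈ 1.39 d

Specific growth rate at S = 14.4 mg/L: μ = YkS/(K_s+S) = 0.499·6.13·14.4/(38.4+14.4) = 0.8342 d⁻¹.
θ_c = 1/(μ − k_d) = 1/(0.8342 − 0.113) = 1/0.7212 = 1.387 d.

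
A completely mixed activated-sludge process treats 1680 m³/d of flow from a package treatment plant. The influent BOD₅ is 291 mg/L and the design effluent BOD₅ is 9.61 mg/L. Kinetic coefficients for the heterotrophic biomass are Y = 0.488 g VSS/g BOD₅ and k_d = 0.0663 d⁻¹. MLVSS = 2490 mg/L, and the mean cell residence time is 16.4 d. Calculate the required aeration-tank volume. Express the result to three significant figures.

From the SRT design equation V = Y Q (S₀−S) θ_c / [X (1 + k_d θ_c)] = 0.488 × 1680 × (291 − 9.61) × 16.4 / [2490 × (1 + 0.0663 × 16.4)] = 3.78×10^6 / 5197 = 727.9 m³.

V ≈ 728 m³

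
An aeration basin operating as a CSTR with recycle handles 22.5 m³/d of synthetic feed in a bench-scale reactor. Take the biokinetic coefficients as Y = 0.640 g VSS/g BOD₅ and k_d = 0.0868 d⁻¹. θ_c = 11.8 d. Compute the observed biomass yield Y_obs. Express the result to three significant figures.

Y_obs ≈ 0.316 g VSS/g BOD₅

Correct the yield for decay: Y_obs = Y/(1 + k_d θ_c) = 0.640 / (1 + 0.0868 × 11.8) = 0.640 / 2.024 = 0.3162.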